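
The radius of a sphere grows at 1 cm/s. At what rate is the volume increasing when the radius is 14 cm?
784π cm³/s

V = (4/3)πr³
dV/dt = dV/dr · dr/dt = 4πr² · 1
At r = 14: dV/dt = 784π cm³/s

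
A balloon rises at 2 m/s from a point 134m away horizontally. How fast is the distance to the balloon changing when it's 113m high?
226√1229/6145 ≈ 1.289 m/s

z² = 134² + y²
z = √(134² + 113²) = 5√1229
dz/dt = y/z · dy/dt = 113/(5√1229) · 2 = 226√1229/6145 ≈ 1.289 m/s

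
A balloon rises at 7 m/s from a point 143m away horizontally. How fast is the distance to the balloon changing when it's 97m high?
679√29858/29858 ≈ 3.93 m/s

z² = 143² + y²
z = √(143² + 97²) = √29858
dz/dt = y/z · dy/dt = 97/√29858 · 7 = 679√29858/29858 ≈ 3.93 m/s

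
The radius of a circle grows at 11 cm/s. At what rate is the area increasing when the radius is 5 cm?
110π cm²/s

A = πr²
dA/dt = 2πr · dr/dt = 2π(5)(11) = 110π cm²/s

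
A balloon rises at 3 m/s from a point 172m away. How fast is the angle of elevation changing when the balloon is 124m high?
0.011477 rad/s

tan(θ) = y/172
sec²(θ) · dθ/dt = (1/172) · dy/dt
dθ/dt = cos²(θ)/172 · 3 = 172/(172² + 124²) · 3
dθ/dt = 0.011477 rad/s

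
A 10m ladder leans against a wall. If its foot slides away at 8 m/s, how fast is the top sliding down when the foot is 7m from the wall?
56√51/51 ≈ 7.842 m/s

x² + y² = 10²
2x·dx/dt + 2y·dy/dt = 0
dy/dt = -x/y · dx/dt = -7/√51 · 8 = -56√51/51 m/s
The top is descending at 56√51/51 ≈ 7.842 m/s.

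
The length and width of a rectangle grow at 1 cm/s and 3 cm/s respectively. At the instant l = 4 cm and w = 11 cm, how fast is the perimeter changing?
8 cm/s

P = 2(l + w)
dP/dt = 2(dl/dt + dw/dt) = 2(1 + 3) = 8 cm/s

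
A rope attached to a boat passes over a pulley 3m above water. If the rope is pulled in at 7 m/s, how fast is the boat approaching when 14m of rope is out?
98√187/187 ≈ 7.166 m/s

rope² = x² + 3²
x = √(14² - 3²) = √187
dx/dt = (rope/x) · d(rope)/dt = (14/√187) · (-7) = -98√187/187 m/s
The boat approaches at 98√187/187 ≈ 7.166 m/s.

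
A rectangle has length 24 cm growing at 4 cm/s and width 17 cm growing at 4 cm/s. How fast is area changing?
164 cm²/s

A = lw
dA/dt = w·dl/dt + l·dw/dt = 17·4 + 24·4 = 164 cm²/s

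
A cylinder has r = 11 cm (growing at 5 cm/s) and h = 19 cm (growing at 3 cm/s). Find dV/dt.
2453π cm³/s

V = πr²h
dV/dt = 2πrh·dr/dt + πr²·dh/dt
= 2π(11)(19)(5) + π(11)²(3)
= 2453π cm³/s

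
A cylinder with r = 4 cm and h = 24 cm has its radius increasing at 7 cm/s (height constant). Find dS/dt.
448π cm²/s

S = 2πrh + 2πr² (lateral + bases)
dS/dt = (2πh + 4πr)·dr/dt = (2π·24 + 4π·4)·7
= 448π cm²/s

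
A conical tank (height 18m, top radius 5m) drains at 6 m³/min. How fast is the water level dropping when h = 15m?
216/(625π) ≈ 0.11 m/min

r/h = 5/18, so r = (5/18)h
V = (1/3)πr²h = (1/3)π((5/18)h)²h = (25/972)πh³
dV/dh = (25/324)πh²
dh/dt = (dV/dt)/(dV/dh) = -6/((25/324)π·15²) = -216/(625π) m/min
The level is dropping at 216/(625π) ≈ 0.11 m/min.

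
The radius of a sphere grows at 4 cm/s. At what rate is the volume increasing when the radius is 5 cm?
400π cm³/s

V = (4/3)πr³
dV/dt = dV/dr · dr/dt = 4πr² · 4
At r = 5: dV/dt = 400π cm³/s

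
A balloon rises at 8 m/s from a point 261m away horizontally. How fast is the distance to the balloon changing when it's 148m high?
1184√3601/18005 ≈ 3.946 m/s

z² = 261² + y²
z = √(261² + 148²) = 5√3601
dz/dt = y/z · dy/dt = 148/(5√3601) · 8 = 1184√3601/18005 ≈ 3.946 m/s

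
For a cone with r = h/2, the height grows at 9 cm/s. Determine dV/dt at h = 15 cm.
2025π/4 cm³/s

V = (1/3)π(h/2)²h = πh³/12
dV/dt = πh²/4 · 9
At h = 15: dV/dt = 2025π/4 cm³/s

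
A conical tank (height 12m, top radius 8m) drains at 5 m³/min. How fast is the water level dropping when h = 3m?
5/(4π) ≈ 0.3979 m/min

r/h = 8/12, so r = (2/3)h
V = (1/3)πr²h = (1/3)π((2/3)h)²h = (4/27)πh³
dV/dh = (4/9)πh²
dh/dt = (dV/dt)/(dV/dh) = -5/((4/9)π·3²) = -5/(4π) m/min
The level is dropping at 5/(4π) ≈ 0.3979 m/min.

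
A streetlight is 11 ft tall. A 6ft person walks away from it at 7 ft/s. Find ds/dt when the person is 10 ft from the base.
42/5 ft/s

By similar triangles: 11/(x+s) = 6/s
Solving: s = 6x/5
ds/dt = 6/5 · dx/dt = 6/5 · 7 = 42/5 ft/s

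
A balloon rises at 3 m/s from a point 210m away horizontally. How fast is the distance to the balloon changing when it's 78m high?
39√1394/1394 ≈ 1.045 m/s

z² = 210² + y²
z = √(210² + 78²) = 6√1394
dz/dt = y/z · dy/dt = 78/(6√1394) · 3 = 39√1394/1394 ≈ 1.045 m/s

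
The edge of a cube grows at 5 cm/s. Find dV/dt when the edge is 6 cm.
540 cm³/s

V = s³
dV/dt = 3s² · ds/dt = 3·6²·5 = 540 cm³/s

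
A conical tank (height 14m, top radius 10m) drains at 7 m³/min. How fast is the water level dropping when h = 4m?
343/(400π) ≈ 0.273 m/min

r/h = 10/14, so r = (5/7)h
V = (1/3)πr²h = (1/3)π((5/7)h)²h = (25/147)πh³
dV/dh = (25/49)πh²
dh/dt = (dV/dt)/(dV/dh) = -7/((25/49)π·4²) = -343/(400π) m/min
The level is dropping at 343/(400π) ≈ 0.273 m/min.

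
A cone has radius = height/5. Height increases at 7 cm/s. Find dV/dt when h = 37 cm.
9583π/25 cm³/s

V = (1/3)π(h/5)²h = πh³/75
dV/dt = πh²/25 · 7
At h = 37: dV/dt = 9583π/25 cm³/s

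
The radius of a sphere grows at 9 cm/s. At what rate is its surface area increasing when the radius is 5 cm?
360π cm²/s

S = 4πr²
dS/dt = dS/dr · dr/dt = 8πr · 9
At r = 5: dS/dt = 360π cm²/s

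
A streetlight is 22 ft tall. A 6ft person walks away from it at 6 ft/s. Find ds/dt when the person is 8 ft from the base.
9/4 ft/s

By similar triangles: 22/(x+s) = 6/s
Solving: s = 6x/16
ds/dt = 6/16 · dx/dt = 3/8 · 6 = 9/4 ft/s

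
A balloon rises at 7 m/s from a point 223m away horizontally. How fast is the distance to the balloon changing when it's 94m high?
658√58565/58565 ≈ 2.719 m/s

z² = 223² + y²
z = √(223² + 94²) = √58565
dz/dt = y/z · dy/dt = 94/√58565 · 7 = 658√58565/58565 ≈ 2.719 m/s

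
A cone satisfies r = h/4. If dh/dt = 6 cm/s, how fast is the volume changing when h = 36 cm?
486π cm³/s

V = (1/3)π(h/4)²h = πh³/48
dV/dt = πh²/16 · 6
At h = 36: dV/dt = 486π cm³/s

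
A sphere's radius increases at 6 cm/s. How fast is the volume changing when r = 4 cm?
384π cm³/s

V = (4/3)πr³
dV/dt = dV/dr · dr/dt = 4πr² · 6
At r = 4: dV/dt = 384π cm³/s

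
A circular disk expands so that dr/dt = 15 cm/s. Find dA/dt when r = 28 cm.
840π cm²/s

A = πr²
dA/dt = 2πr · dr/dt = 2π(28)(15) = 840π cm²/s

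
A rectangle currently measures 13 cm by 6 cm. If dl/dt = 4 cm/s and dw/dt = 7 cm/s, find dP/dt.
22 cm/s

P = 2(l + w)
dP/dt = 2(dl/dt + dw/dt) = 2(4 + 7) = 22 cm/s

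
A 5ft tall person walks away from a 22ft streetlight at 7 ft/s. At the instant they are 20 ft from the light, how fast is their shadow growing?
35/17 ft/s

By similar triangles: 22/(x+s) = 5/s
Solving: s = 5x/17
ds/dt = 5/17 · dx/dt = 5/17 · 7 = 35/17 ft/s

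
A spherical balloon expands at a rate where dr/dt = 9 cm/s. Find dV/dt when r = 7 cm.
1764π cm³/s

V = (4/3)πr³
dV/dt = dV/dr · dr/dt = 4πr² · 9
At r = 7: dV/dt = 1764π cm³/s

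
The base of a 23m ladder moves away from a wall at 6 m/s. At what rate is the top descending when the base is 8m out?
16√465/155 ≈ 2.226 m/s

x² + y² = 23²
2x·dx/dt + 2y·dy/dt = 0
dy/dt = -x/y · dx/dt = -8/√465 · 6 = -16√465/155 m/s
The top is descending at 16√465/155 ≈ 2.226 m/s.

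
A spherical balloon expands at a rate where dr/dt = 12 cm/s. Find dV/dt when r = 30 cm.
43200π cm³/s

V = (4/3)πr³
dV/dt = dV/dr · dr/dt = 4πr² · 12
At r = 30: dV/dt = 43200π cm³/s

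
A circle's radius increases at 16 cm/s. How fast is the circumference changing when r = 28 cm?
32π cm/s

C = 2πr
dC/dt = 2π · dr/dt = 2π · 16 = 32π cm/s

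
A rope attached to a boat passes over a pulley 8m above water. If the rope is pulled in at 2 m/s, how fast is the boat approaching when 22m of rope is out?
22√105/105 ≈ 2.147 m/s

rope² = x² + 8²
x = √(22² - 8²) = 2√105
dx/dt = (rope/x) · d(rope)/dt = (22/(2√105)) · (-2) = -22√105/105 m/s
The boat approaches at 22√105/105 ≈ 2.147 m/s.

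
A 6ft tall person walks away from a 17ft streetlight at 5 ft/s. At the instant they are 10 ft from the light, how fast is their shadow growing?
30/11 ft/s

By similar triangles: 17/(x+s) = 6/s
Solving: s = 6x/11
ds/dt = 6/11 · dx/dt = 6/11 · 5 = 30/11 ft/s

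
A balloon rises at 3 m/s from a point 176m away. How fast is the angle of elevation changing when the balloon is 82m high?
0.014005 rad/s

tan(θ) = y/176
sec²(θ) · dθ/dt = (1/176) · dy/dt
dθ/dt = cos²(θ)/176 · 3 = 176/(176² + 82²) · 3
dθ/dt = 0.014005 rad/s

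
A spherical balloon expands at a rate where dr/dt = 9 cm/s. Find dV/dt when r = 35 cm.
44100π cm³/s

V = (4/3)πr³
dV/dt = dV/dr · dr/dt = 4πr² · 9
At r = 35: dV/dt = 44100π cm³/s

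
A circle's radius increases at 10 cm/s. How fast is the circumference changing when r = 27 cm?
20π cm/s

C = 2πr
dC/dt = 2π · dr/dt = 2π · 10 = 20π cm/s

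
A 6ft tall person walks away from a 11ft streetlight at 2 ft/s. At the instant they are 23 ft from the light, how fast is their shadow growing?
12/5 ft/s

By similar triangles: 11/(x+s) = 6/s
Solving: s = 6x/5
ds/dt = 6/5 · dx/dt = 6/5 · 2 = 12/5 ft/s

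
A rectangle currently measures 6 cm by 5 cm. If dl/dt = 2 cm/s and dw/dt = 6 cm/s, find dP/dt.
16 cm/s

P = 2(l + w)
dP/dt = 2(dl/dt + dw/dt) = 2(2 + 6) = 16 cm/s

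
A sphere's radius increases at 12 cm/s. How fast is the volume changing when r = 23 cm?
25392π cm³/s

V = (4/3)πr³
dV/dt = dV/dr · dr/dt = 4πr² · 12
At r = 23: dV/dt = 25392π cm³/s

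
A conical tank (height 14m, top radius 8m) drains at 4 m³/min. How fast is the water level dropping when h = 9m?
49/(324π) ≈ 0.04814 m/min

r/h = 8/14, so r = (4/7)h
V = (1/3)πr²h = (1/3)π((4/7)h)²h = (16/147)πh³
dV/dh = (16/49)πh²
dh/dt = (dV/dt)/(dV/dh) = -4/((16/49)π·9²) = -49/(324π) m/min
The level is dropping at 49/(324π) ≈ 0.04814 m/min.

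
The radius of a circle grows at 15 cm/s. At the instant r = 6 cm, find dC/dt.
30π cm/s

C = 2πr
dC/dt = 2π · dr/dt = 2π · 15 = 30π cm/s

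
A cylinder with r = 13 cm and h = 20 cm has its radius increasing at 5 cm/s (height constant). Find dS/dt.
460π cm²/s

S = 2πrh + 2πr² (lateral + bases)
dS/dt = (2πh + 4πr)·dr/dt = (2π·20 + 4π·13)·5
= 460π cm²/s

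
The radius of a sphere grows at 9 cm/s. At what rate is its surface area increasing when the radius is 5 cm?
360π cm²/s

S = 4πr²
dS/dt = dS/dr · dr/dt = 8πr · 9
At r = 5: dS/dt = 360π cm²/s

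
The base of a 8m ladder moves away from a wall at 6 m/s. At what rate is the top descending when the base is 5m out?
10√39/13 ≈ 4.804 m/s

x² + y² = 8²
2x·dx/dt + 2y·dy/dt = 0
dy/dt = -x/y · dx/dt = -5/√39 · 6 = -10√39/13 m/s
The top is descending at 10√39/13 ≈ 4.804 m/s.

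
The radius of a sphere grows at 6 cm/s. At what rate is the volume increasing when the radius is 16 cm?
6144π cm³/s

V = (4/3)πr³
dV/dt = dV/dr · dr/dt = 4πr² · 6
At r = 16: dV/dt = 6144π cm³/s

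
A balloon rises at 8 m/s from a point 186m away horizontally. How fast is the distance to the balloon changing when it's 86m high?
172√10498/5249 ≈ 3.357 m/s

z² = 186² + y²
z = √(186² + 86²) = 2√10498
dz/dt = y/z · dy/dt = 86/(2√10498) · 8 = 172√10498/5249 ≈ 3.357 m/s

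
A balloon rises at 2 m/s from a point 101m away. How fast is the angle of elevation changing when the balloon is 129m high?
0.007526 rad/s

tan(θ) = y/101
sec²(θ) · dθ/dt = (1/101) · dy/dt
dθ/dt = cos²(θ)/101 · 2 = 101/(101² + 129²) · 2
dθ/dt = 0.007526 rad/s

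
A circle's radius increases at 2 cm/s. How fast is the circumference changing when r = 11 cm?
4π cm/s

C = 2πr
dC/dt = 2π · dr/dt = 2π · 2 = 4π cm/s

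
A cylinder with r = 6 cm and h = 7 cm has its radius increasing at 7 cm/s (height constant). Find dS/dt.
266π cm²/s

S = 2πrh + 2πr² (lateral + bases)
dS/dt = (2πh + 4πr)·dr/dt = (2π·7 + 4π·6)·7
= 266π cm²/s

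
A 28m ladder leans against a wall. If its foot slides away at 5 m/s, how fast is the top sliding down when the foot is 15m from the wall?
75√559/559 ≈ 3.172 m/s

x² + y² = 28²
2x·dx/dt + 2y·dy/dt = 0
dy/dt = -x/y · dx/dt = -15/√559 · 5 = -75√559/559 m/s
The top is descending at 75√559/559 ≈ 3.172 m/s.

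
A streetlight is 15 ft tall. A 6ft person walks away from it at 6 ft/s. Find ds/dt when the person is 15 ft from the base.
4 ft/s

By similar triangles: 15/(x+s) = 6/s
Solving: s = 6x/9
ds/dt = 6/9 · dx/dt = 2/3 · 6 = 4 ft/s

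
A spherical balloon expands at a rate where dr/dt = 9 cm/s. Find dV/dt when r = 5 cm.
900π cm³/s

V = (4/3)πr³
dV/dt = dV/dr · dr/dt = 4πr² · 9
At r = 5: dV/dt = 900π cm³/s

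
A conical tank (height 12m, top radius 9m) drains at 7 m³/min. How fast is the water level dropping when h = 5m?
112/(225π) ≈ 0.1584 m/min

r/h = 9/12, so r = (3/4)h
V = (1/3)πr²h = (1/3)π((3/4)h)²h = (3/16)πh³
dV/dh = (9/16)πh²
dh/dt = (dV/dt)/(dV/dh) = -7/((9/16)π·5²) = -112/(225π) m/min
The level is dropping at 112/(225π) ≈ 0.1584 m/min.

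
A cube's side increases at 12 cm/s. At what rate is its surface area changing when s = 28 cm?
4032 cm²/s

A = 6s²
dA/dt = 12s · ds/dt = 12·28·12 = 4032 cm²/s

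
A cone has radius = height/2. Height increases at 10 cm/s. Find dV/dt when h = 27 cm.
3645π/2 cm³/s

V = (1/3)π(h/2)²h = πh³/12
dV/dt = πh²/4 · 10
At h = 27: dV/dt = 3645π/2 cm³/s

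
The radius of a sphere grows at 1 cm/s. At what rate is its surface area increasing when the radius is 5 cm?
40π cm²/s

S = 4πr²
dS/dt = dS/dr · dr/dt = 8πr · 1
At r = 5: dS/dt = 40π cm²/s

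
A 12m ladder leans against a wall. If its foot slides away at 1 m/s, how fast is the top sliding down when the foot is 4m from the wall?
√2/4 ≈ 0.3536 m/s

x² + y² = 12²
2x·dx/dt + 2y·dy/dt = 0
dy/dt = -x/y · dx/dt = -4/(8√2) · 1 = -√2/4 m/s
The top is descending at √2/4 ≈ 0.3536 m/s.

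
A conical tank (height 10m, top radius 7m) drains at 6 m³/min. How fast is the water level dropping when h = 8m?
75/(392π) ≈ 0.0609 m/min

r/h = 7/10, so r = (7/10)h
V = (1/3)πr²h = (1/3)π((7/10)h)²h = (49/300)πh³
dV/dh = (49/100)πh²
dh/dt = (dV/dt)/(dV/dh) = -6/((49/100)π·8²) = -75/(392π) m/min
The level is dropping at 75/(392π) ≈ 0.0609 m/min.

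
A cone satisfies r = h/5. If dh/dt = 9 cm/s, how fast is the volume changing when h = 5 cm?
9π cm³/s

V = (1/3)π(h/5)²h = πh³/75
dV/dt = πh²/25 · 9
At h = 5: dV/dt = 9π cm³/s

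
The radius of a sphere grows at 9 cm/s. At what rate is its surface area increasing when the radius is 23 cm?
1656π cm²/s

S = 4πr²
dS/dt = dS/dr · dr/dt = 8πr · 9
At r = 23: dS/dt = 1656π cm²/s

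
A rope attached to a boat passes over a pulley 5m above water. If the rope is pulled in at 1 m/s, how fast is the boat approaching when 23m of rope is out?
23√14/84 ≈ 1.025 m/s

rope² = x² + 5²
x = √(23² - 5²) = 6√14
dx/dt = (rope/x) · d(rope)/dt = (23/(6√14)) · (-1) = -23√14/84 m/s
The boat approaches at 23√14/84 ≈ 1.025 m/s.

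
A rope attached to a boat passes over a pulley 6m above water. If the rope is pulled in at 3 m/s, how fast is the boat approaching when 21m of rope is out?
7√5/5 ≈ 3.13 m/s

rope² = x² + 6²
x = √(21² - 6²) = 9√5
dx/dt = (rope/x) · d(rope)/dt = (21/(9√5)) · (-3) = -7√5/5 m/s
The boat approaches at 7√5/5 ≈ 3.13 m/s.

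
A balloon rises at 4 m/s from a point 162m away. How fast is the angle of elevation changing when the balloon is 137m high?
0.014396 rad/s

tan(θ) = y/162
sec²(θ) · dθ/dt = (1/162) · dy/dt
dθ/dt = cos²(θ)/162 · 4 = 162/(162² + 137²) · 4
dθ/dt = 0.014396 rad/s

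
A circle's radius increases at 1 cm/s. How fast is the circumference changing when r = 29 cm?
2π cm/s

C = 2πr
dC/dt = 2π · dr/dt = 2π · 1 = 2π cm/s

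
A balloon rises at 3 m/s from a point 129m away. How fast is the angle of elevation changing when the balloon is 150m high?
0.009887 rad/s

tan(θ) = y/129
sec²(θ) · dθ/dt = (1/129) · dy/dt
dθ/dt = cos²(θ)/129 · 3 = 129/(129² + 150²) · 3
dθ/dt = 0.009887 rad/s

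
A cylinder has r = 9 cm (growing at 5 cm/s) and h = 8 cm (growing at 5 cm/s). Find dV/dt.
1125π cm³/s

V = πr²h
dV/dt = 2πrh·dr/dt + πr²·dh/dt
= 2π(9)(8)(5) + π(9)²(5)
= 1125π cm³/s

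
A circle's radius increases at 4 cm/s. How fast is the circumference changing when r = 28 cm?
8π cm/s

C = 2πr
dC/dt = 2π · dr/dt = 2π · 4 = 8π cm/s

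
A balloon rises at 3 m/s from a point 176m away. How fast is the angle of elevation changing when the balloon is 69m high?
0.014775 rad/s

tan(θ) = y/176
sec²(θ) · dθ/dt = (1/176) · dy/dt
dθ/dt = cos²(θ)/176 · 3 = 176/(176² + 69²) · 3
dθ/dt = 0.014775 rad/s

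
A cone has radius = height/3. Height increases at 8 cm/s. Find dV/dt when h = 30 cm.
800π cm³/s

V = (1/3)π(h/3)²h = πh³/27
dV/dt = πh²/9 · 8
At h = 30: dV/dt = 800π cm³/s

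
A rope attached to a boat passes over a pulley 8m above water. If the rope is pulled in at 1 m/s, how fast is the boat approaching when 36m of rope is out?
9√77/77 ≈ 1.026 m/s

rope² = x² + 8²
x = √(36² - 8²) = 4√77
dx/dt = (rope/x) · d(rope)/dt = (36/(4√77)) · (-1) = -9√77/77 m/s
The boat approaches at 9√77/77 ≈ 1.026 m/s.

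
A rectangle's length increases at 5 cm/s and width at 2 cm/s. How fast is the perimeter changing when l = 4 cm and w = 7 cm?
14 cm/s

P = 2(l + w)
dP/dt = 2(dl/dt + dw/dt) = 2(5 + 2) = 14 cm/s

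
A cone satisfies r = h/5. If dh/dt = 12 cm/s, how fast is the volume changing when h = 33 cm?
13068π/25 cm³/s

V = (1/3)π(h/5)²h = πh³/75
dV/dt = πh²/25 · 12
At h = 33: dV/dt = 13068π/25 cm³/s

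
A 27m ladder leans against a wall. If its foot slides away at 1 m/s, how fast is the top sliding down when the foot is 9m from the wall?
√2/4 ≈ 0.3536 m/s

x² + y² = 27²
2x·dx/dt + 2y·dy/dt = 0
dy/dt = -x/y · dx/dt = -9/(18√2) · 1 = -√2/4 m/s
The top is descending at √2/4 ≈ 0.3536 m/s.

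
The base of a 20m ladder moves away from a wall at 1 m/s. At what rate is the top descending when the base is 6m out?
3√91/91 ≈ 0.3145 m/s

x² + y² = 20²
2x·dx/dt + 2y·dy/dt = 0
dy/dt = -x/y · dx/dt = -6/(2√91) · 1 = -3√91/91 m/s
The top is descending at 3√91/91 ≈ 0.3145 m/s.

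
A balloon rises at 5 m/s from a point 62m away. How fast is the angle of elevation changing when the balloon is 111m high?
0.019177 rad/s

tan(θ) = y/62
sec²(θ) · dθ/dt = (1/62) · dy/dt
dθ/dt = cos²(θ)/62 · 5 = 62/(62² + 111²) · 5
dθ/dt = 0.019177 rad/s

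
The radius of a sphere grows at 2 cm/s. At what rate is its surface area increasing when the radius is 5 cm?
80π cm²/s

S = 4πr²
dS/dt = dS/dr · dr/dt = 8πr · 2
At r = 5: dS/dt = 80π cm²/s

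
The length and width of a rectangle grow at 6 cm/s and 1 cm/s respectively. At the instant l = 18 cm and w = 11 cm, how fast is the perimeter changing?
14 cm/s

P = 2(l + w)
dP/dt = 2(dl/dt + dw/dt) = 2(6 + 1) = 14 cm/s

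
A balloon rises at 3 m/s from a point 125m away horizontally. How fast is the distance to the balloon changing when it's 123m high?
369√30754/30754 ≈ 2.104 m/s

z² = 125² + y²
z = √(125² + 123²) = √30754
dz/dt = y/z · dy/dt = 123/√30754 · 3 = 369√30754/30754 ≈ 2.104 m/s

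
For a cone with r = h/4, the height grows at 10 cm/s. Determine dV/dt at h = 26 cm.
845π/2 cm³/s

V = (1/3)π(h/4)²h = πh³/48
dV/dt = πh²/16 · 10
At h = 26: dV/dt = 845π/2 cm³/s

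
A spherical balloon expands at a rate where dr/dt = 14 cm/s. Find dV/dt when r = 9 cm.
4536π cm³/s

V = (4/3)πr³
dV/dt = dV/dr · dr/dt = 4πr² · 14
At r = 9: dV/dt = 4536π cm³/s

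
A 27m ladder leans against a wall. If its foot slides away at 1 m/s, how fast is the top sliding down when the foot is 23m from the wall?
23√2/20 ≈ 1.626 m/s

x² + y² = 27²
2x·dx/dt + 2y·dy/dt = 0
dy/dt = -x/y · dx/dt = -23/(10√2) · 1 = -23√2/20 m/s
The top is descending at 23√2/20 ≈ 1.626 m/s.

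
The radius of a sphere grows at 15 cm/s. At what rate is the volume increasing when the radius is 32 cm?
61440π cm³/s

V = (4/3)πr³
dV/dt = dV/dr · dr/dt = 4πr² · 15
At r = 32: dV/dt = 61440π cm³/s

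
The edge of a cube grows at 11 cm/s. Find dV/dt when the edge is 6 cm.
1188 cm³/s

V = s³
dV/dt = 3s² · ds/dt = 3·6²·11 = 1188 cm³/s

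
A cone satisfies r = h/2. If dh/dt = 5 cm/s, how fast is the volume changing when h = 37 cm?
6845π/4 cm³/s

V = (1/3)π(h/2)²h = πh³/12
dV/dt = πh²/4 · 5
At h = 37: dV/dt = 6845π/4 cm³/s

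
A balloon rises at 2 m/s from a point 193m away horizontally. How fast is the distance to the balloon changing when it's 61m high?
61√40970/20485 ≈ 0.6027 m/s

z² = 193² + y²
z = √(193² + 61²) = √40970
dz/dt = y/z · dy/dt = 61/√40970 · 2 = 61√40970/20485 ≈ 0.6027 m/s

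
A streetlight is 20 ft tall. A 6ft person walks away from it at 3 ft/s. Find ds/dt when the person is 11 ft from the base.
9/7 ft/s

By similar triangles: 20/(x+s) = 6/s
Solving: s = 6x/14
ds/dt = 6/14 · dx/dt = 3/7 · 3 = 9/7 ft/s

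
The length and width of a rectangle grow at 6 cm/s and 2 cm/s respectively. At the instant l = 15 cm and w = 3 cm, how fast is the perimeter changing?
16 cm/s

P = 2(l + w)
dP/dt = 2(dl/dt + dw/dt) = 2(6 + 2) = 16 cm/s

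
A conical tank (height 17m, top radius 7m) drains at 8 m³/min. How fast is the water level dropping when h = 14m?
578/(2401π) ≈ 0.07663 m/min

r/h = 7/17, so r = (7/17)h
V = (1/3)πr²h = (1/3)π((7/17)h)²h = (49/867)πh³
dV/dh = (49/289)πh²
dh/dt = (dV/dt)/(dV/dh) = -8/((49/289)π·14²) = -578/(2401π) m/min
The level is dropping at 578/(2401π) ≈ 0.07663 m/min.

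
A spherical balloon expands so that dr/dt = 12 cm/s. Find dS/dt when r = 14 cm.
1344π cm²/s

S = 4πr²
dS/dt = dS/dr · dr/dt = 8πr · 12
At r = 14: dS/dt = 1344π cm²/s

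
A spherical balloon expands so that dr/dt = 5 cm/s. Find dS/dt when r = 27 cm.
1080π cm²/s

S = 4πr²
dS/dt = dS/dr · dr/dt = 8πr · 5
At r = 27: dS/dt = 1080π cm²/s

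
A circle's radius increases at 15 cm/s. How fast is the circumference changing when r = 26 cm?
30π cm/s

C = 2πr
dC/dt = 2π · dr/dt = 2π · 15 = 30π cm/s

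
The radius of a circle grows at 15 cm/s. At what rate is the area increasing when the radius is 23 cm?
690π cm²/s

A = πr²
dA/dt = 2πr · dr/dt = 2π(23)(15) = 690π cm²/s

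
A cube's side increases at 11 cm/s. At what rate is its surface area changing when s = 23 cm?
3036 cm²/s

A = 6s²
dA/dt = 12s · ds/dt = 12·23·11 = 3036 cm²/s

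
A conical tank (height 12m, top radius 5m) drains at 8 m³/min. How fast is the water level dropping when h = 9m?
128/(225π) ≈ 0.1811 m/min

r/h = 5/12, so r = (5/12)h
V = (1/3)πr²h = (1/3)π((5/12)h)²h = (25/432)πh³
dV/dh = (25/144)πh²
dh/dt = (dV/dt)/(dV/dh) = -8/((25/144)π·9²) = -128/(225π) m/min
The level is dropping at 128/(225π) ≈ 0.1811 m/min.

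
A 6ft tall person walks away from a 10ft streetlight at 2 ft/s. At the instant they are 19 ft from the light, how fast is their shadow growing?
3 ft/s

By similar triangles: 10/(x+s) = 6/s
Solving: s = 6x/4
ds/dt = 6/4 · dx/dt = 3/2 · 2 = 3 ft/s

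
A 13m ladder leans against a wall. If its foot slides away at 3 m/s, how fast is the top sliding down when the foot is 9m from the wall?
27√22/44 ≈ 2.878 m/s

x² + y² = 13²
2x·dx/dt + 2y·dy/dt = 0
dy/dt = -x/y · dx/dt = -9/(2√22) · 3 = -27√22/44 m/s
The top is descending at 27√22/44 ≈ 2.878 m/s.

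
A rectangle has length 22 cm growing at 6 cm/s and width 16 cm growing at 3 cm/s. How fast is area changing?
162 cm²/s

A = lw
dA/dt = w·dl/dt + l·dw/dt = 16·6 + 22·3 = 162 cm²/s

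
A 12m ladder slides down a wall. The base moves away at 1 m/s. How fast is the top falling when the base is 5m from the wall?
5√119/119 ≈ 0.4583 m/s

x² + y² = 12²
2x·dx/dt + 2y·dy/dt = 0
dy/dt = -x/y · dx/dt = -5/√119 · 1 = -5√119/119 m/s
The top is descending at 5√119/119 ≈ 0.4583 m/s.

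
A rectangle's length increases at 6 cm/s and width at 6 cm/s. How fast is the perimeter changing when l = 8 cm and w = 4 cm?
24 cm/s

P = 2(l + w)
dP/dt = 2(dl/dt + dw/dt) = 2(6 + 6) = 24 cm/s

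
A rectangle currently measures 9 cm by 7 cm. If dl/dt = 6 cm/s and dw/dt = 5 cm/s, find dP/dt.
22 cm/s

P = 2(l + w)
dP/dt = 2(dl/dt + dw/dt) = 2(6 + 5) = 22 cm/s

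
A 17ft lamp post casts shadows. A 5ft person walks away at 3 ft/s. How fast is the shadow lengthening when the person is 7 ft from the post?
5/4 ft/s

By similar triangles: 17/(x+s) = 5/s
Solving: s = 5x/12
ds/dt = 5/12 · dx/dt = 5/12 · 3 = 5/4 ft/s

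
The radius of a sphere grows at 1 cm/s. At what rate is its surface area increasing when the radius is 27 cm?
216π cm²/s

S = 4πr²
dS/dt = dS/dr · dr/dt = 8πr · 1
At r = 27: dS/dt = 216π cm²/s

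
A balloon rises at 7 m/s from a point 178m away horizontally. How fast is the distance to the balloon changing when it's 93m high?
651√40333/40333 ≈ 3.242 m/s

z² = 178² + y²
z = √(178² + 93²) = √40333
dz/dt = y/z · dy/dt = 93/√40333 · 7 = 651√40333/40333 ≈ 3.242 m/s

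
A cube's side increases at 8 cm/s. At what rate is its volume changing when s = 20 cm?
9600 cm³/s

V = s³
dV/dt = 3s² · ds/dt = 3·20²·8 = 9600 cm³/s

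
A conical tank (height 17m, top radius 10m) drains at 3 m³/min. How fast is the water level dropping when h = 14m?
867/(19600π) ≈ 0.01408 m/min

r/h = 10/17, so r = (10/17)h
V = (1/3)πr²h = (1/3)π((10/17)h)²h = (100/867)πh³
dV/dh = (100/289)πh²
dh/dt = (dV/dt)/(dV/dh) = -3/((100/289)π·14²) = -867/(19600π) m/min
The level is dropping at 867/(19600π) ≈ 0.01408 m/min.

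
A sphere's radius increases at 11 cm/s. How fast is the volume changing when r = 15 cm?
9900π cm³/s

V = (4/3)πr³
dV/dt = dV/dr · dr/dt = 4πr² · 11
At r = 15: dV/dt = 9900π cm³/s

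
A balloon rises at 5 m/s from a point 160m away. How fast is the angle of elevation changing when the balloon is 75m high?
0.02562 rad/s

tan(θ) = y/160
sec²(θ) · dθ/dt = (1/160) · dy/dt
dθ/dt = cos²(θ)/160 · 5 = 160/(160² + 75²) · 5
dθ/dt = 0.02562 rad/s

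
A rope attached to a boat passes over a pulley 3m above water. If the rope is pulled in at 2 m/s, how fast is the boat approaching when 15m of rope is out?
5√6/6 ≈ 2.041 m/s

rope² = x² + 3²
x = √(15² - 3²) = 6√6
dx/dt = (rope/x) · d(rope)/dt = (15/(6√6)) · (-2) = -5√6/6 m/s
The boat approaches at 5√6/6 ≈ 2.041 m/s.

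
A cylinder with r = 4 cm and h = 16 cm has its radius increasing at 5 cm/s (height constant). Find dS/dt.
240π cm²/s

S = 2πrh + 2πr² (lateral + bases)
dS/dt = (2πh + 4πr)·dr/dt = (2π·16 + 4π·4)·5
= 240π cm²/s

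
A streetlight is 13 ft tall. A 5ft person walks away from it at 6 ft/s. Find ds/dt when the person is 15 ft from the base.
15/4 ft/s

By similar triangles: 13/(x+s) = 5/s
Solving: s = 5x/8
ds/dt = 5/8 · dx/dt = 5/8 · 6 = 15/4 ft/s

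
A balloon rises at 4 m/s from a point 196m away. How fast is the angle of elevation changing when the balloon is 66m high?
0.01833 rad/s

tan(θ) = y/196
sec²(θ) · dθ/dt = (1/196) · dy/dt
dθ/dt = cos²(θ)/196 · 4 = 196/(196² + 66²) · 4
dθ/dt = 0.01833 rad/s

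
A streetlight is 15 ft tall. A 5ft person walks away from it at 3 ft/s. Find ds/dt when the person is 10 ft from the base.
3/2 ft/s

By similar triangles: 15/(x+s) = 5/s
Solving: s = 5x/10
ds/dt = 5/10 · dx/dt = 1/2 · 3 = 3/2 ft/s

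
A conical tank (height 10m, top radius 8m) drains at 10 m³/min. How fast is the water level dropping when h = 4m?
125/(128π) ≈ 0.3108 m/min

r/h = 8/10, so r = (4/5)h
V = (1/3)πr²h = (1/3)π((4/5)h)²h = (16/75)πh³
dV/dh = (16/25)πh²
dh/dt = (dV/dt)/(dV/dh) = -10/((16/25)π·4²) = -125/(128π) m/min
The level is dropping at 125/(128π) ≈ 0.3108 m/min.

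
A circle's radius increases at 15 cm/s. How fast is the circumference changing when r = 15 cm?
30π cm/s

C = 2πr
dC/dt = 2π · dr/dt = 2π · 15 = 30π cm/s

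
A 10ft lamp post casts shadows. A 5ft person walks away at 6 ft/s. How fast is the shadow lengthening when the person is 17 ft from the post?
6 ft/s

By similar triangles: 10/(x+s) = 5/s
Solving: s = 5x/5
ds/dt = 5/5 · dx/dt = 1 · 6 = 6 ft/s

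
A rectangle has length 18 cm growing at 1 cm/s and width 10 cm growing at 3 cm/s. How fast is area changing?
64 cm²/s

A = lw
dA/dt = w·dl/dt + l·dw/dt = 10·1 + 18·3 = 64 cm²/s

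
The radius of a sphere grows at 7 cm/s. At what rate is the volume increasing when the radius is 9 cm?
2268π cm³/s

V = (4/3)πr³
dV/dt = dV/dr · dr/dt = 4πr² · 7
At r = 9: dV/dt = 2268π cm³/s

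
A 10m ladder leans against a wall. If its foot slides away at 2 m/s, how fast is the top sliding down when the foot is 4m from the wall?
4√21/21 ≈ 0.8729 m/s

x² + y² = 10²
2x·dx/dt + 2y·dy/dt = 0
dy/dt = -x/y · dx/dt = -4/(2√21) · 2 = -4√21/21 m/s
The top is descending at 4√21/21 ≈ 0.8729 m/s.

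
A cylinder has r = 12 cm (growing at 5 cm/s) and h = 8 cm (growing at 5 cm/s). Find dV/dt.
1680π cm³/s

V = πr²h
dV/dt = 2πrh·dr/dt + πr²·dh/dt
= 2π(12)(8)(5) + π(12)²(5)
= 1680π cm³/s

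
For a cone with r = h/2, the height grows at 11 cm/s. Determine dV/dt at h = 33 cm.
11979π/4 cm³/s

V = (1/3)π(h/2)²h = πh³/12
dV/dt = πh²/4 · 11
At h = 33: dV/dt = 11979π/4 cm³/s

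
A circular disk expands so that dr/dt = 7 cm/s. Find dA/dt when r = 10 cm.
140π cm²/s

A = πr²
dA/dt = 2πr · dr/dt = 2π(10)(7) = 140π cm²/s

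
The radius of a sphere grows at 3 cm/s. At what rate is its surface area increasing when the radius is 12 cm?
288π cm²/s

S = 4πr²
dS/dt = dS/dr · dr/dt = 8πr · 3
At r = 12: dS/dt = 288π cm²/s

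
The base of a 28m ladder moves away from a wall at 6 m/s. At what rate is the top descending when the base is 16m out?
8√33/11 ≈ 4.178 m/s

x² + y² = 28²
2x·dx/dt + 2y·dy/dt = 0
dy/dt = -x/y · dx/dt = -16/(4√33) · 6 = -8√33/11 m/s
The top is descending at 8√33/11 ≈ 4.178 m/s.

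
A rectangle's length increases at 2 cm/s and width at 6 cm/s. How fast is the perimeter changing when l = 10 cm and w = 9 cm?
16 cm/s

P = 2(l + w)
dP/dt = 2(dl/dt + dw/dt) = 2(2 + 6) = 16 cm/s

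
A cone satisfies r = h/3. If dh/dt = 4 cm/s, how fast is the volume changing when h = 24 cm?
256π cm³/s

V = (1/3)π(h/3)²h = πh³/27
dV/dt = πh²/9 · 4
At h = 24: dV/dt = 256π cm³/s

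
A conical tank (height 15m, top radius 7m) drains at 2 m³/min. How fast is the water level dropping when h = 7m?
450/(2401π) ≈ 0.05966 m/min

r/h = 7/15, so r = (7/15)h
V = (1/3)πr²h = (1/3)π((7/15)h)²h = (49/675)πh³
dV/dh = (49/225)πh²
dh/dt = (dV/dt)/(dV/dh) = -2/((49/225)π·7²) = -450/(2401π) m/min
The level is dropping at 450/(2401π) ≈ 0.05966 m/min.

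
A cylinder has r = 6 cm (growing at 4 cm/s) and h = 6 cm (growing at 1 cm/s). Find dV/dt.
324π cm³/s

V = πr²h
dV/dt = 2πrh·dr/dt + πr²·dh/dt
= 2π(6)(6)(4) + π(6)²(1)
= 324π cm³/s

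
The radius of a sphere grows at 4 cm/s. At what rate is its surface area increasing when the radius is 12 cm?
384π cm²/s

S = 4πr²
dS/dt = dS/dr · dr/dt = 8πr · 4
At r = 12: dS/dt = 384π cm²/s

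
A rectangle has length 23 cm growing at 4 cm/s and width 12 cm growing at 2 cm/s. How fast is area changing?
94 cm²/s

A = lw
dA/dt = w·dl/dt + l·dw/dt = 12·4 + 23·2 = 94 cm²/s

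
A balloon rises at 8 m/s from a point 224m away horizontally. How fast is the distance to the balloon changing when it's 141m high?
1128√70057/70057 ≈ 4.262 m/s

z² = 224² + y²
z = √(224² + 141²) = √70057
dz/dt = y/z · dy/dt = 141/√70057 · 8 = 1128√70057/70057 ≈ 4.262 m/s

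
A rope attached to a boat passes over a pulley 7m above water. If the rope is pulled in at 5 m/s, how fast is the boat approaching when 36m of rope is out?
180√1247/1247 ≈ 5.097 m/s

rope² = x² + 7²
x = √(36² - 7²) = √1247
dx/dt = (rope/x) · d(rope)/dt = (36/√1247) · (-5) = -180√1247/1247 m/s
The boat approaches at 180√1247/1247 ≈ 5.097 m/s.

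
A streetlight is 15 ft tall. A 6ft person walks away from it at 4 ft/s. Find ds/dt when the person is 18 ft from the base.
8/3 ft/s

By similar triangles: 15/(x+s) = 6/s
Solving: s = 6x/9
ds/dt = 6/9 · dx/dt = 2/3 · 4 = 8/3 ft/s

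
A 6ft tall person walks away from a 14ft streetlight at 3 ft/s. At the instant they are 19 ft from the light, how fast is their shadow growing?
9/4 ft/s

By similar triangles: 14/(x+s) = 6/s
Solving: s = 6x/8
ds/dt = 6/8 · dx/dt = 3/4 · 3 = 9/4 ft/s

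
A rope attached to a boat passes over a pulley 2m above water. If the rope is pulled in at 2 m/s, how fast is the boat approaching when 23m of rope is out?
46√21/105 ≈ 2.008 m/s

rope² = x² + 2²
x = √(23² - 2²) = 5√21
dx/dt = (rope/x) · d(rope)/dt = (23/(5√21)) · (-2) = -46√21/105 m/s
The boat approaches at 46√21/105 ≈ 2.008 m/s.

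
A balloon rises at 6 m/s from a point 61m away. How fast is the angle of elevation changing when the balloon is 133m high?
0.017095 rad/s

tan(θ) = y/61
sec²(θ) · dθ/dt = (1/61) · dy/dt
dθ/dt = cos²(θ)/61 · 6 = 61/(61² + 133²) · 6
dθ/dt = 0.017095 rad/s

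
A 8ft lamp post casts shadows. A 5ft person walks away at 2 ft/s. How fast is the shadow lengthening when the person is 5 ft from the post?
10/3 ft/s

By similar triangles: 8/(x+s) = 5/s
Solving: s = 5x/3
ds/dt = 5/3 · dx/dt = 5/3 · 2 = 10/3 ft/s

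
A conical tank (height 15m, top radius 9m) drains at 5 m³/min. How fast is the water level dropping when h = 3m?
125/(81π) ≈ 0.4912 m/min

r/h = 9/15, so r = (3/5)h
V = (1/3)πr²h = (1/3)π((3/5)h)²h = (3/25)πh³
dV/dh = (9/25)πh²
dh/dt = (dV/dt)/(dV/dh) = -5/((9/25)π·3²) = -125/(81π) m/min
The level is dropping at 125/(81π) ≈ 0.4912 m/min.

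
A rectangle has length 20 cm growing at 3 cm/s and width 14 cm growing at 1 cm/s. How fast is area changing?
62 cm²/s

A = lw
dA/dt = w·dl/dt + l·dw/dt = 14·3 + 20·1 = 62 cm²/s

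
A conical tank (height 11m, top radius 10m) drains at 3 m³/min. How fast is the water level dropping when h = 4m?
363/(1600π) ≈ 0.07222 m/min

r/h = 10/11, so r = (10/11)h
V = (1/3)πr²h = (1/3)π((10/11)h)²h = (100/363)πh³
dV/dh = (100/121)πh²
dh/dt = (dV/dt)/(dV/dh) = -3/((100/121)π·4²) = -363/(1600π) m/min
The level is dropping at 363/(1600π) ≈ 0.07222 m/min.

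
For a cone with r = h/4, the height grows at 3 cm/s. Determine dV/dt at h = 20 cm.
75π cm³/s

V = (1/3)π(h/4)²h = πh³/48
dV/dt = πh²/16 · 3
At h = 20: dV/dt = 75π cm³/s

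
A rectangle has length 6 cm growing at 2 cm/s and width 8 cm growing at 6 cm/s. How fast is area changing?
52 cm²/s

A = lw
dA/dt = w·dl/dt + l·dw/dt = 8·2 + 6·6 = 52 cm²/s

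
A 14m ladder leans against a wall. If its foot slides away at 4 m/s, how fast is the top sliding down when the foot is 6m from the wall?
3√10/5 ≈ 1.897 m/s

x² + y² = 14²
2x·dx/dt + 2y·dy/dt = 0
dy/dt = -x/y · dx/dt = -6/(4√10) · 4 = -3√10/5 m/s
The top is descending at 3√10/5 ≈ 1.897 m/s.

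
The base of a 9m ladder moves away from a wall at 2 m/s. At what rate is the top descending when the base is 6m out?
4√5/5 ≈ 1.789 m/s

x² + y² = 9²
2x·dx/dt + 2y·dy/dt = 0
dy/dt = -x/y · dx/dt = -6/(3√5) · 2 = -4√5/5 m/s
The top is descending at 4√5/5 ≈ 1.789 m/s.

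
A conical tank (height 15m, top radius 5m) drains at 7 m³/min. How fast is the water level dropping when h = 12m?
7/(16π) ≈ 0.1393 m/min

r/h = 5/15, so r = (1/3)h
V = (1/3)πr²h = (1/3)π((1/3)h)²h = (1/27)πh³
dV/dh = (1/9)πh²
dh/dt = (dV/dt)/(dV/dh) = -7/((1/9)π·12²) = -7/(16π) m/min
The level is dropping at 7/(16π) ≈ 0.1393 m/min.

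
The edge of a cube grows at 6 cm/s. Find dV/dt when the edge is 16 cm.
4608 cm³/s

V = s³
dV/dt = 3s² · ds/dt = 3·16²·6 = 4608 cm³/s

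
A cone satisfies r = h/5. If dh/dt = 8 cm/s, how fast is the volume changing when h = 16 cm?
2048π/25 cm³/s

V = (1/3)π(h/5)²h = πh³/75
dV/dt = πh²/25 · 8
At h = 16: dV/dt = 2048π/25 cm³/s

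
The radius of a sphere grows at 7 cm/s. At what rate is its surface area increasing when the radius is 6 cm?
336π cm²/s

S = 4πr²
dS/dt = dS/dr · dr/dt = 8πr · 7
At r = 6: dS/dt = 336π cm²/s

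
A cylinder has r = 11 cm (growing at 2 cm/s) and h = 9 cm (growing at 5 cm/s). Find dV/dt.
1001π cm³/s

V = πr²h
dV/dt = 2πrh·dr/dt + πr²·dh/dt
= 2π(11)(9)(2) + π(11)²(5)
= 1001π cm³/s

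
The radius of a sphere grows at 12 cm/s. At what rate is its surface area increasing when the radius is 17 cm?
1632π cm²/s

S = 4πr²
dS/dt = dS/dr · dr/dt = 8πr · 12
At r = 17: dS/dt = 1632π cm²/s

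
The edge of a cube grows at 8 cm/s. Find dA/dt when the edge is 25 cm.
2400 cm²/s

A = 6s²
dA/dt = 12s · ds/dt = 12·25·8 = 2400 cm²/s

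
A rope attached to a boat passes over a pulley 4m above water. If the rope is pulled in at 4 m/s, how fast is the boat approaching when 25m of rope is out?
100√609/609 ≈ 4.052 m/s

rope² = x² + 4²
x = √(25² - 4²) = √609
dx/dt = (rope/x) · d(rope)/dt = (25/√609) · (-4) = -100√609/609 m/s
The boat approaches at 100√609/609 ≈ 4.052 m/s.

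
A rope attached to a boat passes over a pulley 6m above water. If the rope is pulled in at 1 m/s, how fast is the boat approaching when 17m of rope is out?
17√253/253 ≈ 1.069 m/s

rope² = x² + 6²
x = √(17² - 6²) = √253
dx/dt = (rope/x) · d(rope)/dt = (17/√253) · (-1) = -17√253/253 m/s
The boat approaches at 17√253/253 ≈ 1.069 m/s.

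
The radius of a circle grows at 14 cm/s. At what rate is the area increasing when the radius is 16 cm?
448π cm²/s

A = πr²
dA/dt = 2πr · dr/dt = 2π(16)(14) = 448π cm²/s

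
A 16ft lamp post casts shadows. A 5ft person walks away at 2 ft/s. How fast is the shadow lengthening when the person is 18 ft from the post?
10/11 ft/s

By similar triangles: 16/(x+s) = 5/s
Solving: s = 5x/11
ds/dt = 5/11 · dx/dt = 5/11 · 2 = 10/11 ft/s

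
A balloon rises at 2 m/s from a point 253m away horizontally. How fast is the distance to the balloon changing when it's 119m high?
119√78170/39085 ≈ 0.8512 m/s

z² = 253² + y²
z = √(253² + 119²) = √78170
dz/dt = y/z · dy/dt = 119/√78170 · 2 = 119√78170/39085 ≈ 0.8512 m/s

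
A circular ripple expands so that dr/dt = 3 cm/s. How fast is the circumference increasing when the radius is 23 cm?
6π cm/s

C = 2πr
dC/dt = 2π · dr/dt = 2π · 3 = 6π cm/s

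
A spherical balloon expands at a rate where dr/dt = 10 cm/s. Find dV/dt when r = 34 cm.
46240π cm³/s

V = (4/3)πr³
dV/dt = dV/dr · dr/dt = 4πr² · 10
At r = 34: dV/dt = 46240π cm³/s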